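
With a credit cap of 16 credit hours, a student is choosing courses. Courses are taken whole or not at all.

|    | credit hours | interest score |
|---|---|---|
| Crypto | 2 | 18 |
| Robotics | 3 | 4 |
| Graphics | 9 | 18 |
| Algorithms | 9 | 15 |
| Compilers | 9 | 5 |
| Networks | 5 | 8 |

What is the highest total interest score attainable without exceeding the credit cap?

44

Crypto + Robotics + Graphics: credit hours 2 + 3 + 9 = 14 ≤ 16, interest score 18 + 4 + 18 = 40.
Crypto + Graphics + Networks: credit hours 2 + 9 + 5 = 16 ≤ 16, interest score 18 + 18 + 8 = 44.
Crypto + Algorithms + Networks: credit hours 2 + 9 + 5 = 16 ≤ 16, interest score 18 + 15 + 8 = 41.
Best is Crypto, Graphics, and Networks with total interest score 44.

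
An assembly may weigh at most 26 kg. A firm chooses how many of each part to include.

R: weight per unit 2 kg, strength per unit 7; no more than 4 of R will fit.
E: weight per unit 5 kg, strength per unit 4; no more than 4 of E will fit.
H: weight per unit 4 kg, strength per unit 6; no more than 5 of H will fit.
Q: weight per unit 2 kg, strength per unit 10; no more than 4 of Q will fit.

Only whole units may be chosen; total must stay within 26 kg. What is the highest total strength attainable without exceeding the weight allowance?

Q has the best ratio (10/2); taking only Q gives at most 4×10 = 40 (stopped by the supply cap of 4).
Mixing does better — 4×R, 2×H, and 4×Q: weight 24 ≤ 26, strength 4·7 + 2·6 + 4·10 = 80.

80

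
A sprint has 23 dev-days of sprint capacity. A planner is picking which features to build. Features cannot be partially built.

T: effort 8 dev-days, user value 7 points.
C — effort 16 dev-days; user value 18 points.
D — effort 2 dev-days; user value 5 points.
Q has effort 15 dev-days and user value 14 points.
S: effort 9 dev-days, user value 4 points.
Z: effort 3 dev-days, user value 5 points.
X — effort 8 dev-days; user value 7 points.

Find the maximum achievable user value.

This is a 0-1 knapsack instance.
Allowing fractional choices, the relaxed optimum would be about 29.9, but features are indivisible.
C + D + Z: effort 16 + 2 + 3 = 21 ≤ 23, user value 18 + 5 + 5 = 28.
D + Q + Z: effort 2 + 15 + 3 = 20 ≤ 23, user value 5 + 14 + 5 = 24.
T + D + Z + X: effort 8 + 2 + 3 + 8 = 21 ≤ 23, user value 7 + 5 + 5 + 7 = 24.
Best is C, D, and Z with total user value 28.

28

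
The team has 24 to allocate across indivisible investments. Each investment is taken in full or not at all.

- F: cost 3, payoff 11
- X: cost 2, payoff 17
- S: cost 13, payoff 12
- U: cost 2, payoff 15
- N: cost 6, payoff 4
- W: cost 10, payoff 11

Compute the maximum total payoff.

F + X + U + W: cost 3 + 2 + 2 + 10 = 17 ≤ 24, payoff 11 + 17 + 15 + 11 = 54.
F + X + U + N + W: cost 3 + 2 + 2 + 6 + 10 = 23 ≤ 24, payoff 11 + 17 + 15 + 4 + 11 = 58.
F + X + S + U: cost 3 + 2 + 13 + 2 = 20 ≤ 24, payoff 11 + 17 + 12 + 15 = 55.
Best is F, X, U, N, and W with total payoff 58.

58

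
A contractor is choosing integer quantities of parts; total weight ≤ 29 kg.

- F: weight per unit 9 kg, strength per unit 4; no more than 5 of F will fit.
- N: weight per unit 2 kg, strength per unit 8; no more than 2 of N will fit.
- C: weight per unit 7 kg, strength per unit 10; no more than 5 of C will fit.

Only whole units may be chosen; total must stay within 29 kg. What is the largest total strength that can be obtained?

This is a bounded integer knapsack.
Take 2×N and 3×C: weight 25 ≤ 29, strength 2·8 + 3·10 = 46.
N has the best ratio (8/2) and is taken to its limit of 2; remaining capacity is filled optimally with the others.

46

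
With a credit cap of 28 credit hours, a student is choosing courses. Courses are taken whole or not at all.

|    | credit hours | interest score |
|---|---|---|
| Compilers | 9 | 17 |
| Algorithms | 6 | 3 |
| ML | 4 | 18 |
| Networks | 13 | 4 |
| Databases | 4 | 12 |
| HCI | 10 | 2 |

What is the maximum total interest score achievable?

Compilers + Algorithms + ML + Databases: credit hours 9 + 6 + 4 + 4 = 23 ≤ 28, interest score 17 + 3 + 18 + 12 = 50.
Compilers + ML + Databases + HCI: credit hours 9 + 4 + 4 + 10 = 27 ≤ 28, interest score 17 + 18 + 12 + 2 = 49.
Compilers + ML + Databases: credit hours 9 + 4 + 4 = 17 ≤ 28, interest score 17 + 18 + 12 = 47.
Best is Compilers, Algorithms, ML, and Databases with total interest score 50.

50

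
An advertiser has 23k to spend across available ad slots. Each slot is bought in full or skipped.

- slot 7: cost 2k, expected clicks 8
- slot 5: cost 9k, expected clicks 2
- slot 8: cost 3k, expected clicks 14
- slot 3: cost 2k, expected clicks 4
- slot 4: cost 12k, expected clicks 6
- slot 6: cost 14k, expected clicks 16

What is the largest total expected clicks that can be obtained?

42

Treat it as a binary knapsack problem.
Take slot 7, slot 8, slot 3, and slot 6: cost 2 + 3 + 2 + 14 = 21 ≤ 23, expected clicks 8 + 14 + 4 + 16 = 42.
No other feasible combination does better.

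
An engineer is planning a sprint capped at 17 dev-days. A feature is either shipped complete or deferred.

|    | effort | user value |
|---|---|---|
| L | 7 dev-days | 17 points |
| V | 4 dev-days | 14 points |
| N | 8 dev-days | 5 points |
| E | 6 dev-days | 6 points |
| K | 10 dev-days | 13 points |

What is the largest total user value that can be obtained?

37

This is an integer program with binary decision variables.
Take L, V, and E: effort 7 + 4 + 6 = 17 ≤ 17, user value 17 + 14 + 6 = 37.
No other feasible combination does better.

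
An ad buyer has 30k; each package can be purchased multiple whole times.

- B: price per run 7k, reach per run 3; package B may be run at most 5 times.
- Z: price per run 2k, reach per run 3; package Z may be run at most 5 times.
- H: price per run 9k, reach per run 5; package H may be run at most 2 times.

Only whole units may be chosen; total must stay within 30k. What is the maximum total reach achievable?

25

Z has the best ratio (3/2); taking only Z gives at most 5×3 = 15 (stopped by the supply cap of 5).
Mixing does better — 5×Z and 2×H: price 28 ≤ 30, reach 5·3 + 2·5 = 25.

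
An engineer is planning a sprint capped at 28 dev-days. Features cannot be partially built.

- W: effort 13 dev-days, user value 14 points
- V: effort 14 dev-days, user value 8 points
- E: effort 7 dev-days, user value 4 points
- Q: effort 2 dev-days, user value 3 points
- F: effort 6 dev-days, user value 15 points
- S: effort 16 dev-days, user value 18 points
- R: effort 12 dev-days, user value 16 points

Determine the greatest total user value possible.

38

Allowing fractional choices, the relaxed optimum would be about 43.0, but features are indivisible.
Q + F + S: effort 2 + 6 + 16 = 24 ≤ 28, user value 3 + 15 + 18 = 36.
W + E + Q + F: effort 13 + 7 + 2 + 6 = 28 ≤ 28, user value 14 + 4 + 3 + 15 = 36.
E + Q + F + R: effort 7 + 2 + 6 + 12 = 27 ≤ 28, user value 4 + 3 + 15 + 16 = 38.
Best is E, Q, F, and R with total user value 38.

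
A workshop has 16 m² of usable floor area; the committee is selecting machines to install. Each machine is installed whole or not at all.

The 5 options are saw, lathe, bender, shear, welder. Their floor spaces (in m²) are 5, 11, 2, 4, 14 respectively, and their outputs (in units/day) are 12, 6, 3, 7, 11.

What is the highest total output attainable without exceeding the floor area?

22

This is an integer program with binary decision variables.
Take saw, bender, and shear: floor space 5 + 2 + 4 = 11 ≤ 16, output 12 + 3 + 7 = 22.
No other feasible combination does better.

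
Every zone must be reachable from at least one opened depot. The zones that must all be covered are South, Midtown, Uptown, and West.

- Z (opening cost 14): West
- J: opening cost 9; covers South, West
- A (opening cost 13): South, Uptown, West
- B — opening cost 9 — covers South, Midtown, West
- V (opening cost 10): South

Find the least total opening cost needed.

This is a weighted set-cover instance.
Choose A and B: together they cover South, Midtown, Uptown, West — every zone.
Total opening cost: 13 + 9 = 22.

22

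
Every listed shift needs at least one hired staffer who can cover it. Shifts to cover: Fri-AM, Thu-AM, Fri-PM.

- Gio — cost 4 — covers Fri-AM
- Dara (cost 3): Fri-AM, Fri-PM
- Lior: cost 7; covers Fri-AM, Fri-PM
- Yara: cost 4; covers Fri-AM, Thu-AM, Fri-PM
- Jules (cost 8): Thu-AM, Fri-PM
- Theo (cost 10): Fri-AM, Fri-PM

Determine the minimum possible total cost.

4

Yara alone covers Fri-AM, Thu-AM, Fri-PM — every shift.
Total cost: 4.
No cover costs less than 4.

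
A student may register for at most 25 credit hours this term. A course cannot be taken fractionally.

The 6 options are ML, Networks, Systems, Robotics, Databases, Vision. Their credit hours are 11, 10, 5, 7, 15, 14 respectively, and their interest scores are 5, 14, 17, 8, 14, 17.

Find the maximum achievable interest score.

39

Networks + Systems + Robotics: credit hours 10 + 5 + 7 = 22 ≤ 25, interest score 14 + 17 + 8 = 39.
Systems + Vision: credit hours 5 + 14 = 19 ≤ 25, interest score 17 + 17 = 34.
Networks + Systems: credit hours 10 + 5 = 15 ≤ 25, interest score 14 + 17 = 31.
Best is Networks, Systems, and Robotics with total interest score 39.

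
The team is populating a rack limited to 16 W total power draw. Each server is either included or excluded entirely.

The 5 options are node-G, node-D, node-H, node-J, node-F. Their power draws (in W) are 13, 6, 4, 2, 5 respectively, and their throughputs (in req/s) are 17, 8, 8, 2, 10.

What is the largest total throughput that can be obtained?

This is an integer program with binary decision variables.
Allowing fractional choices, the relaxed optimum would be about 27.3, but servers are indivisible.
node-D + node-H + node-F: power draw 6 + 4 + 5 = 15 ≤ 16, throughput 8 + 8 + 10 = 26.
node-D + node-J + node-F: power draw 6 + 2 + 5 = 13 ≤ 16, throughput 8 + 2 + 10 = 20.
node-H + node-J + node-F: power draw 4 + 2 + 5 = 11 ≤ 16, throughput 8 + 2 + 10 = 20.
Best is node-D, node-H, and node-F with total throughput 26.

26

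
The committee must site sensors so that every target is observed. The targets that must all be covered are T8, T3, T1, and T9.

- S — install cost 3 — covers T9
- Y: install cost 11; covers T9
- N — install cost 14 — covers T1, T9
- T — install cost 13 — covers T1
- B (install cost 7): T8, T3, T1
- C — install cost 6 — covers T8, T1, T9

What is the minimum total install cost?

10

This is a weighted set-cover instance.
The greedy cost-per-new-target heuristic would pick C and B for 13, but a cheaper cover exists.
Choose S and B: together they cover T8, T3, T1, T9 — every target.
Total install cost: 3 + 7 = 10.
No cover costs less than 10.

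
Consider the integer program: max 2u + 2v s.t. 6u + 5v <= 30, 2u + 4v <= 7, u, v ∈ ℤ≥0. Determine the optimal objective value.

6

(u,v)=(3,0): 6·3+5·0=18≤30, 2·3+4·0=6≤7, objective 6.
(u,v)=(2,0): 6·2+5·0=12≤30, 2·2+4·0=4≤7, objective 4.
Maximum is 6 at (u,v)=(3,0).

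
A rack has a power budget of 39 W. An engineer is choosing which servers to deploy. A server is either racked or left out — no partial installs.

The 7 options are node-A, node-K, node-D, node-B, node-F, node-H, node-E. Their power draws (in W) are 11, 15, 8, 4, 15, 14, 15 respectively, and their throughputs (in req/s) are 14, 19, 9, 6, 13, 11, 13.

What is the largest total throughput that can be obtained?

Take node-A, node-K, node-D, and node-B: power draw 11 + 15 + 8 + 4 = 38 ≤ 39, throughput 14 + 19 + 9 + 6 = 48.
No other feasible combination does better.

48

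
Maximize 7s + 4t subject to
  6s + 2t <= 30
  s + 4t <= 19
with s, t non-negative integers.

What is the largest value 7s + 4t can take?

40

Relaxing integrality, the LP optimum is 41.36 at (s,t) = (3.73, 3.82), which is not an integer point.
(s,t)=(4,3): 6·4+2·3=30≤30, 1·4+4·3=16≤19, objective 40.
(s,t)=(3,4): 6·3+2·4=26≤30, 1·3+4·4=19≤19, objective 37.
(s,t)=(4,2): 6·4+2·2=28≤30, 1·4+4·2=12≤19, objective 36.
(s,t)=(3,3): 6·3+2·3=24≤30, 1·3+4·3=15≤19, objective 33.
No feasible integer point exceeds 40.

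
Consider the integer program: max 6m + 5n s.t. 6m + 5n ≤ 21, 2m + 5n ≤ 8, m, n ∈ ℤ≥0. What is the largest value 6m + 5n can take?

(m,n)=(3,0) is feasible, giving 18.
(m,n)=(2,0) is feasible, giving 12.
The best lattice point is (3,0), giving 18.

18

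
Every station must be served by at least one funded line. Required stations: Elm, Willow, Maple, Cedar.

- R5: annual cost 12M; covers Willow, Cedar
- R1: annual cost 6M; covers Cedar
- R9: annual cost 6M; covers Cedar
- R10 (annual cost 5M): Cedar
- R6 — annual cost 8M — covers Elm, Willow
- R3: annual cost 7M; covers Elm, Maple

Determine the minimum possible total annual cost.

19

The greedy cost-per-new-station heuristic would pick R3, R10, and R6 for 20, but a cheaper cover exists.
Choose R5 and R3: together they cover Elm, Willow, Maple, Cedar — every station.
Total annual cost: 12 + 7 = 19.
No cover costs less than 19.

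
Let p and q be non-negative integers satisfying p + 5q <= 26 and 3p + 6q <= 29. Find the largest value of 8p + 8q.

72

Relaxing integrality, the LP optimum is 77.33 at (p,q) = (9.67, 0), which is not an integer point.
(p,q)=(9,0): 1·9+5·0=9≤26, 3·9+6·0=27≤29, objective 72.
(p,q)=(8,0): 1·8+5·0=8≤26, 3·8+6·0=24≤29, objective 64.
Maximum is 72 at (p,q)=(9,0).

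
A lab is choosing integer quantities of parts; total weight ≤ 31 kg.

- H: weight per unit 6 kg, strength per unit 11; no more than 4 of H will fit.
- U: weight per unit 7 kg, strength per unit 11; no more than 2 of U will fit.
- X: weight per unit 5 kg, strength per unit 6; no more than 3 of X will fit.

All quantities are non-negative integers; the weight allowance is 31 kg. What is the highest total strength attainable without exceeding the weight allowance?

This is a bounded integer knapsack.
Take 4×H and 1×U: weight 31 ≤ 31, strength 4·11 + 1·11 = 55.
H has the best ratio (11/6) and is taken to its limit of 4; remaining capacity is filled optimally with the others.

55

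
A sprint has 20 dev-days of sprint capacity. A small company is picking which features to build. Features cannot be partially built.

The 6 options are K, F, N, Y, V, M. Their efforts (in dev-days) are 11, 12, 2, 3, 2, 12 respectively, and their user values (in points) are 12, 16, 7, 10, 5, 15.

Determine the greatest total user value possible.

38

This is a 0-1 knapsack instance.
Take F, N, Y, and V: effort 12 + 2 + 3 + 2 = 19 ≤ 20, user value 16 + 7 + 10 + 5 = 38.
No other feasible combination does better.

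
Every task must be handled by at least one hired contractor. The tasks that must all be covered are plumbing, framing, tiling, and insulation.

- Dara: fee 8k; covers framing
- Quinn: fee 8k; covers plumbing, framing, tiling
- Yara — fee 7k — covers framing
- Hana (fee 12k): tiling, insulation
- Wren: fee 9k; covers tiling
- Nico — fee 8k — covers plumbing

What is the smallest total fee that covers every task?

Choose Quinn and Hana: together they cover plumbing, framing, tiling, insulation — every task.
Total fee: 8 + 12 = 20.
No cover costs less than 20.

20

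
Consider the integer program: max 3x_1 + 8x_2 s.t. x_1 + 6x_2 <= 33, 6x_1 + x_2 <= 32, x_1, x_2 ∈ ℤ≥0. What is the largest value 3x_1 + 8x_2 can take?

49

Relaxing integrality, the LP optimum is 51.57 at (x_1,x_2) = (4.54, 4.74), which is not an integer point.
(x_1,x_2)=(3,5): 1·3+6·5=33≤33, 6·3+1·5=23≤32, objective 49.
(x_1,x_2)=(2,5): 1·2+6·5=32≤33, 6·2+1·5=17≤32, objective 46.
(x_1,x_2)=(4,4): 1·4+6·4=28≤33, 6·4+1·4=28≤32, objective 44.
(x_1,x_2)=(3,4): 1·3+6·4=27≤33, 6·3+1·4=22≤32, objective 41.
Maximum is 49 at (x_1,x_2)=(3,5).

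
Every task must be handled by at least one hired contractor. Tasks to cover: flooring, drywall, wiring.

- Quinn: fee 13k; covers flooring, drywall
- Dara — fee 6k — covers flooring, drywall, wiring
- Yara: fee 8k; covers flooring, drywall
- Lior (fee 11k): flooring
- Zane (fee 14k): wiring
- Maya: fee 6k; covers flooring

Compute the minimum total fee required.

6

Dara alone covers flooring, drywall, wiring — every task.
Total fee: 6.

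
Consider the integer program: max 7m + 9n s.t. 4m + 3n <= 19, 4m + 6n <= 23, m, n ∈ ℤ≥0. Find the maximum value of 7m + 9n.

37

Relaxing integrality, the LP optimum is 38.25 at (m,n) = (3.75, 1.33), which is not an integer point.
(m,n)=(4,1) is feasible, giving 37.
(m,n)=(2,2) is feasible, giving 32.
(m,n)=(3,1) is feasible, giving 30.
(m,n)=(4,0) is feasible, giving 28.
No feasible integer point exceeds 37.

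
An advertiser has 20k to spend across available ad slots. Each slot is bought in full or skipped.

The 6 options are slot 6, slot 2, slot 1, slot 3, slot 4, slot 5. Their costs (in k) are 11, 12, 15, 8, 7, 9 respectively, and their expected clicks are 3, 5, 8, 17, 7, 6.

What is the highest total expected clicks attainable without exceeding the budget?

Allowing fractional choices, the relaxed optimum would be about 27.3, but ad slots are indivisible.
slot 3 + slot 4: cost 8 + 7 = 15 ≤ 20, expected clicks 17 + 7 = 24.
slot 2 + slot 3: cost 12 + 8 = 20 ≤ 20, expected clicks 5 + 17 = 22.
slot 3 + slot 5: cost 8 + 9 = 17 ≤ 20, expected clicks 17 + 6 = 23.
Best is slot 3 and slot 4 with total expected clicks 24.

24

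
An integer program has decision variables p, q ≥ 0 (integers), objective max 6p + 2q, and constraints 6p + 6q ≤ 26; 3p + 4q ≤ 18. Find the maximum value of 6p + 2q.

24

Relaxing integrality, the LP optimum is 26.00 at (p,q) = (4.33, 0), which is not an integer point.
(p,q)=(4,0): 6·4+6·0=24≤26, 3·4+4·0=12≤18, objective 24.
(p,q)=(3,1): 6·3+6·1=24≤26, 3·3+4·1=13≤18, objective 20.
No feasible integer point exceeds 24.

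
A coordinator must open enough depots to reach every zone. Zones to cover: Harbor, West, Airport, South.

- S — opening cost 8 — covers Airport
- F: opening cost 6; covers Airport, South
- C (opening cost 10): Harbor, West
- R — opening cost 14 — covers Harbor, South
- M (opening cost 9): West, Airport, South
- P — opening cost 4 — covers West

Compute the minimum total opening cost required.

Choose F and C: together they cover Harbor, West, Airport, South — every zone.
Total opening cost: 6 + 10 = 16.

16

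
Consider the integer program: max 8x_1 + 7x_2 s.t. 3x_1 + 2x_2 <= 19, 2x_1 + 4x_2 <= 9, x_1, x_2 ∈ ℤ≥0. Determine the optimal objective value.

32

The continuous relaxation peaks at (4.5, 0) with value 36.00; rounding to a feasible lattice point costs some objective.
(x_1,x_2)=(4,0): 3·4+2·0=12≤19, 2·4+4·0=8≤9, objective 32.
(x_1,x_2)=(3,0): 3·3+2·0=9≤19, 2·3+4·0=6≤9, objective 24.
The best lattice point is (4,0), giving 32.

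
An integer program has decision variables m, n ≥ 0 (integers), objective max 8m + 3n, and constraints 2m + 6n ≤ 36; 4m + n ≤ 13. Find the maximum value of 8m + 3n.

The continuous relaxation peaks at (1.91, 5.36) with value 31.36; rounding to a feasible lattice point costs some objective.
(m,n)=(2,5): 2·2+6·5=34≤36, 4·2+1·5=13≤13, objective 31.
(m,n)=(2,4): 2·2+6·4=28≤36, 4·2+1·4=12≤13, objective 28.
(m,n)=(1,5): 2·1+6·5=32≤36, 4·1+1·5=9≤13, objective 23.
(m,n)=(1,4): 2·1+6·4=26≤36, 4·1+1·4=8≤13, objective 20.
Maximum is 31 at (m,n)=(2,5).

31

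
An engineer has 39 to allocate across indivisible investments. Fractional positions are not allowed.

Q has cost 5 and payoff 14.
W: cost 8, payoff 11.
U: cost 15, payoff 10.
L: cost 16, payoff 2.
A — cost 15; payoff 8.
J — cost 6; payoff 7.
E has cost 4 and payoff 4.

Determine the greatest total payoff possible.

46

Q + W + U + J + E: cost 5 + 8 + 15 + 6 + 4 = 38 ≤ 39, payoff 14 + 11 + 10 + 7 + 4 = 46.
Q + W + A + J + E: cost 5 + 8 + 15 + 6 + 4 = 38 ≤ 39, payoff 14 + 11 + 8 + 7 + 4 = 44.
Q + W + U + J: cost 5 + 8 + 15 + 6 = 34 ≤ 39, payoff 14 + 11 + 10 + 7 = 42.
Best is Q, W, U, J, and E with total payoff 46.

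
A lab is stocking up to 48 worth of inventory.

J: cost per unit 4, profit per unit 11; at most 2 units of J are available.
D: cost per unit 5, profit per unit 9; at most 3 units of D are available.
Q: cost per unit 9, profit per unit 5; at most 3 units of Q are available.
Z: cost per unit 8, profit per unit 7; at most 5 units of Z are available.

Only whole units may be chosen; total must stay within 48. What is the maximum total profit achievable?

J has the best ratio (11/4); taking only J gives at most 2×11 = 22 (stopped by the supply cap of 2).
Mixing does better — 2×J, 3×D, and 3×Z: cost 47 ≤ 48, profit 2·11 + 3·9 + 3·7 = 70.

70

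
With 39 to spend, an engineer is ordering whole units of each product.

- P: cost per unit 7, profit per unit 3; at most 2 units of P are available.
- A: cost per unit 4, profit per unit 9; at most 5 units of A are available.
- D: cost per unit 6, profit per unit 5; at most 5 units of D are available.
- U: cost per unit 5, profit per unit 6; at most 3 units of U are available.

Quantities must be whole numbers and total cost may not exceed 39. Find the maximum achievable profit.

A has the best ratio (9/4); taking only A gives at most 5×9 = 45 (stopped by the supply cap of 5).
Mixing does better — 5×A and 3×U: cost 35 ≤ 39, profit 5·9 + 3·6 = 63.

63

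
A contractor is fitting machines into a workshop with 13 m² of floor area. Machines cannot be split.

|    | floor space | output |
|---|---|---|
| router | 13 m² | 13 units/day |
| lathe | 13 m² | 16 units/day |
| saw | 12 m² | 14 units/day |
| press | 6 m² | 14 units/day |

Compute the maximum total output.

16

Allowing fractional choices, the relaxed optimum would be about 22.6, but machines are indivisible.
press: floor space 6 ≤ 13, output 14.
lathe: floor space 13 ≤ 13, output 16.
Best is lathe with total output 16.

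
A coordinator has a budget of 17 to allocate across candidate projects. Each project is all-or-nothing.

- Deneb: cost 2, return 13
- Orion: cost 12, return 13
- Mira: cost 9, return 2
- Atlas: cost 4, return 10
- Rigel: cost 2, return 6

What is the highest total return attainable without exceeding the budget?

32

Allowing fractional choices, the relaxed optimum would be about 38.8, but projects are indivisible.
Deneb + Mira + Atlas + Rigel: cost 2 + 9 + 4 + 2 = 17 ≤ 17, return 13 + 2 + 10 + 6 = 31.
Deneb + Orion + Rigel: cost 2 + 12 + 2 = 16 ≤ 17, return 13 + 13 + 6 = 32.
Best is Deneb, Orion, and Rigel with total return 32.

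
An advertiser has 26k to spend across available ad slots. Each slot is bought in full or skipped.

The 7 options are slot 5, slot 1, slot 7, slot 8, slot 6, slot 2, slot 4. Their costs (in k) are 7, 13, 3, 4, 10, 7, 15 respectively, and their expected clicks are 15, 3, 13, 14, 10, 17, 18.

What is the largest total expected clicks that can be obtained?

59

Treat it as a binary knapsack problem.
Allowing fractional choices, the relaxed optimum would be about 65.0, but ad slots are indivisible.
slot 5 + slot 7 + slot 8 + slot 6: cost 7 + 3 + 4 + 10 = 24 ≤ 26, expected clicks 15 + 13 + 14 + 10 = 52.
slot 7 + slot 8 + slot 6 + slot 2: cost 3 + 4 + 10 + 7 = 24 ≤ 26, expected clicks 13 + 14 + 10 + 17 = 54.
slot 5 + slot 7 + slot 8 + slot 2: cost 7 + 3 + 4 + 7 = 21 ≤ 26, expected clicks 15 + 13 + 14 + 17 = 59.
Best is slot 5, slot 7, slot 8, and slot 2 with total expected clicks 59.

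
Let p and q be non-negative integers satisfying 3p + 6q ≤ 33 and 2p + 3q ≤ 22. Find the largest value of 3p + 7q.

38

The continuous relaxation peaks at (0, 5.5) with value 38.50; rounding to a feasible lattice point costs some objective.
(p,q)=(1,5): 3·1+6·5=33≤33, 2·1+3·5=17≤22, objective 38.
(p,q)=(0,5): 3·0+6·5=30≤33, 2·0+3·5=15≤22, objective 35.
(p,q)=(2,4): 3·2+6·4=30≤33, 2·2+3·4=16≤22, objective 34.
Maximum is 38 at (p,q)=(1,5).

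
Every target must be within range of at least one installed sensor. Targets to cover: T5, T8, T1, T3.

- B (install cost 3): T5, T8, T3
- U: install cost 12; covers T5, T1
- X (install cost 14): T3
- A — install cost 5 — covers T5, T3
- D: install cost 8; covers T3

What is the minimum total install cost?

15

This is an integer covering problem.
Choose B and U: together they cover T5, T8, T1, T3 — every target.
Total install cost: 3 + 12 = 15.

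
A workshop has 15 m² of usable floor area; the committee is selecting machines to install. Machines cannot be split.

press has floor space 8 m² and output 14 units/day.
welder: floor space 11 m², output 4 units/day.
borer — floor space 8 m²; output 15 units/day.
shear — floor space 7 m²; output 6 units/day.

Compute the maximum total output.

Allowing fractional choices, the relaxed optimum would be about 27.2, but machines are indivisible.
press + shear: floor space 8 + 7 = 15 ≤ 15, output 14 + 6 = 20.
borer + shear: floor space 8 + 7 = 15 ≤ 15, output 15 + 6 = 21.
borer: floor space 8 ≤ 15, output 15.
Best is borer and shear with total output 21.

21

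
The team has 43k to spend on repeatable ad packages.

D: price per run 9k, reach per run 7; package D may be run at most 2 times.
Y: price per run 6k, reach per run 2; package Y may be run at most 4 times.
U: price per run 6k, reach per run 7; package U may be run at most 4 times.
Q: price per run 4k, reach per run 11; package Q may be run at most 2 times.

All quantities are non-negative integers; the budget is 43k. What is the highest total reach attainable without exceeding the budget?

Take 1×D, 4×U, and 2×Q: price 41 ≤ 43, reach 1·7 + 4·7 + 2·11 = 57.
Q has the best ratio (11/4) and is taken to its limit of 2; remaining capacity is filled optimally with the others.

57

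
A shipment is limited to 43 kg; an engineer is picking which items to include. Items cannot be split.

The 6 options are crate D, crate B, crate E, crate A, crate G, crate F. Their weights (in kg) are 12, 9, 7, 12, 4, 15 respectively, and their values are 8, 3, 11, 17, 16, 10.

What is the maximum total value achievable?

Allowing fractional choices, the relaxed optimum would be about 57.3, but items are indivisible.
crate E + crate A + crate G + crate F: weight 7 + 12 + 4 + 15 = 38 ≤ 43, value 11 + 17 + 16 + 10 = 54.
crate D + crate E + crate A + crate G: weight 12 + 7 + 12 + 4 = 35 ≤ 43, value 8 + 11 + 17 + 16 = 52.
Best is crate E, crate A, crate G, and crate F with total value 54.

54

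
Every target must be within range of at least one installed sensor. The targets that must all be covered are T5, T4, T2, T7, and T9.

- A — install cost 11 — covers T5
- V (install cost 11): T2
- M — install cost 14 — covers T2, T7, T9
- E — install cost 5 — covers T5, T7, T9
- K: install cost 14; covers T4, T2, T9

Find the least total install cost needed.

19

Choose E and K: together they cover T5, T4, T2, T7, T9 — every target.
Total install cost: 5 + 14 = 19.
No cover costs less than 19.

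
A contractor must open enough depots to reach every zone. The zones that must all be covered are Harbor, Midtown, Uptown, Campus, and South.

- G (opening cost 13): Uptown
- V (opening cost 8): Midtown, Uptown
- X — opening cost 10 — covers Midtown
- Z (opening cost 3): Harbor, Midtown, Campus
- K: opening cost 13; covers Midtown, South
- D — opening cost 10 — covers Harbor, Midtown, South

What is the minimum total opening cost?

21

Choose V, Z, and D: together they cover Harbor, Midtown, Uptown, Campus, South — every zone.
Total opening cost: 8 + 3 + 10 = 21.
No cover costs less than 21.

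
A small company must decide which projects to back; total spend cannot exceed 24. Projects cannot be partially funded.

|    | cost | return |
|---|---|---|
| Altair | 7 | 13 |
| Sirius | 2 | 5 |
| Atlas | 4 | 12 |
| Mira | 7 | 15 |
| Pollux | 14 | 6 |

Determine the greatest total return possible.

Altair + Sirius + Mira: cost 7 + 2 + 7 = 16 ≤ 24, return 13 + 5 + 15 = 33.
Altair + Atlas + Mira: cost 7 + 4 + 7 = 18 ≤ 24, return 13 + 12 + 15 = 40.
Altair + Sirius + Atlas + Mira: cost 7 + 2 + 4 + 7 = 20 ≤ 24, return 13 + 5 + 12 + 15 = 45.
Best is Altair, Sirius, Atlas, and Mira with total return 45.

45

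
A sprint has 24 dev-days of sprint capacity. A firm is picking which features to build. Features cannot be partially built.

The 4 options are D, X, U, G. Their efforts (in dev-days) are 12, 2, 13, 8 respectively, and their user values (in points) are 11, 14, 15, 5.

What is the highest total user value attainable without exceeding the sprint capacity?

This is an integer program with binary decision variables.
D + X + G: effort 12 + 2 + 8 = 22 ≤ 24, user value 11 + 14 + 5 = 30.
X + U: effort 2 + 13 = 15 ≤ 24, user value 14 + 15 = 29.
X + U + G: effort 2 + 13 + 8 = 23 ≤ 24, user value 14 + 15 + 5 = 34.
Best is X, U, and G with total user value 34.

34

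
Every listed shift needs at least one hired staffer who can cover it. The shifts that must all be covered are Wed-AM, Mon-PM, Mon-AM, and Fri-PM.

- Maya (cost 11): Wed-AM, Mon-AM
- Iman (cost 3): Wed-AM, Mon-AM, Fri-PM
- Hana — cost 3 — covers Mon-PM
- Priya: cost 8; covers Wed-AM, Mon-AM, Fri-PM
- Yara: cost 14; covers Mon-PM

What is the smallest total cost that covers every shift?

Choose Iman and Hana: together they cover Wed-AM, Mon-PM, Mon-AM, Fri-PM — every shift.
Total cost: 3 + 3 = 6.
No cover costs less than 6.

6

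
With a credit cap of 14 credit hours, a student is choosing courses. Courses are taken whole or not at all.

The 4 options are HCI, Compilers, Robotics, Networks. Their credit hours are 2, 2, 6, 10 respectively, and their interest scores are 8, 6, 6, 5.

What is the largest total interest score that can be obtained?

This is an integer program with binary decision variables.
Take HCI, Compilers, and Robotics: credit hours 2 + 2 + 6 = 10 ≤ 14, interest score 8 + 6 + 6 = 20.
No other feasible combination does better.

20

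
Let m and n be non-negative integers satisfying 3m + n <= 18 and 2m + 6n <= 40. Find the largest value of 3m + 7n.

48

(m,n)=(2,6): 3·2+1·6=12≤18, 2·2+6·6=40≤40, objective 48.
(m,n)=(4,5): 3·4+1·5=17≤18, 2·4+6·5=38≤40, objective 47.
No feasible integer point exceeds 48.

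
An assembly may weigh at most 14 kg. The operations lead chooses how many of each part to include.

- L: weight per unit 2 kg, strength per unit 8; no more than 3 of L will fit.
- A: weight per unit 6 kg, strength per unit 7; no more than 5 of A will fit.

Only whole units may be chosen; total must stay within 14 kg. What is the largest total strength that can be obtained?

3×L and 1×A: weight 12 ≤ 14, strength 3·8 + 1·7 = 31.
3×L: weight 6 ≤ 14, strength 3·8 = 24.
Best is 31.

31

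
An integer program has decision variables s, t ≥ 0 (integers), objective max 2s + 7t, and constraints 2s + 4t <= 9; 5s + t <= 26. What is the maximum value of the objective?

14

Relaxing integrality, the LP optimum is 15.75 at (s,t) = (0, 2.25), which is not an integer point.
(s,t)=(0,2): 2·0+4·2=8≤9, 5·0+1·2=2≤26, objective 14.
(s,t)=(1,1): 2·1+4·1=6≤9, 5·1+1·1=6≤26, objective 9.
No feasible integer point exceeds 14.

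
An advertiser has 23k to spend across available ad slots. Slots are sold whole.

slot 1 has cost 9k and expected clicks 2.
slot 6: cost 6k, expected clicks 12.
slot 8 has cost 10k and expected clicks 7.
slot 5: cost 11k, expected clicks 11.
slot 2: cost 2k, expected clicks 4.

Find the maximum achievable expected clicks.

This is an integer program with binary decision variables.
slot 6 + slot 8 + slot 2: cost 6 + 10 + 2 = 18 ≤ 23, expected clicks 12 + 7 + 4 = 23.
slot 6 + slot 5: cost 6 + 11 = 17 ≤ 23, expected clicks 12 + 11 = 23.
slot 6 + slot 5 + slot 2: cost 6 + 11 + 2 = 19 ≤ 23, expected clicks 12 + 11 + 4 = 27.
Best is slot 6, slot 5, and slot 2 with total expected clicks 27.

27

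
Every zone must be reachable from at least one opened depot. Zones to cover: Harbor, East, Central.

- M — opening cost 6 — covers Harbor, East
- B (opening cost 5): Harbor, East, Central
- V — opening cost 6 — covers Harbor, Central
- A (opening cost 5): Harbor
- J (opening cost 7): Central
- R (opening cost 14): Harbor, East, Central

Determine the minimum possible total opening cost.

5

B alone covers Harbor, East, Central — every zone.
Total opening cost: 5.
No cover costs less than 5.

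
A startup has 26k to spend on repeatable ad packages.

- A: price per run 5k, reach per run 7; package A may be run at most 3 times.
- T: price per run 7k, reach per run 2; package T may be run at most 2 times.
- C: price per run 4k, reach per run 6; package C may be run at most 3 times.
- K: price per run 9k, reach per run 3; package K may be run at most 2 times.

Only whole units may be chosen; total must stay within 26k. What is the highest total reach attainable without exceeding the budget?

This is a bounded integer knapsack.
C has the best ratio (6/4); taking only C gives at most 3×6 = 18 (stopped by the supply cap of 3).
Mixing does better — 3×A and 2×C: price 23 ≤ 26, reach 3·7 + 2·6 = 33.

33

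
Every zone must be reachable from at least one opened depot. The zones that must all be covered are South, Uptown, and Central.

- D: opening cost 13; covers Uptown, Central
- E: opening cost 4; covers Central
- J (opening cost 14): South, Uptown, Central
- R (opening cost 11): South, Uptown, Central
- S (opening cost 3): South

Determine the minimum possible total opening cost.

11

The greedy cost-per-new-zone heuristic would pick S, E, and R for 18, but a cheaper cover exists.
R alone covers South, Uptown, Central — every zone.
Total opening cost: 11.
No cover costs less than 11.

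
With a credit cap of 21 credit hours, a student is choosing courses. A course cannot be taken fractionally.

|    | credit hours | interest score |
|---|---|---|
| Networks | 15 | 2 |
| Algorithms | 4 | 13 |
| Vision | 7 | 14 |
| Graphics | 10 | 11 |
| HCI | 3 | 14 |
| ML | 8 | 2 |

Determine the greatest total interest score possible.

Allowing fractional choices, the relaxed optimum would be about 48.7, but courses are indivisible.
Algorithms + Graphics + HCI: credit hours 4 + 10 + 3 = 17 ≤ 21, interest score 13 + 11 + 14 = 38.
Vision + Graphics + HCI: credit hours 7 + 10 + 3 = 20 ≤ 21, interest score 14 + 11 + 14 = 39.
Algorithms + Vision + HCI: credit hours 4 + 7 + 3 = 14 ≤ 21, interest score 13 + 14 + 14 = 41.
Best is Algorithms, Vision, and HCI with total interest score 41.

41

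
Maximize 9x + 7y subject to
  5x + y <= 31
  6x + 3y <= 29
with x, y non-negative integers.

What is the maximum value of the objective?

(x,y)=(0,9) is feasible, giving 63.
(x,y)=(0,8) is feasible, giving 56.
The best lattice point is (0,9), giving 63.

63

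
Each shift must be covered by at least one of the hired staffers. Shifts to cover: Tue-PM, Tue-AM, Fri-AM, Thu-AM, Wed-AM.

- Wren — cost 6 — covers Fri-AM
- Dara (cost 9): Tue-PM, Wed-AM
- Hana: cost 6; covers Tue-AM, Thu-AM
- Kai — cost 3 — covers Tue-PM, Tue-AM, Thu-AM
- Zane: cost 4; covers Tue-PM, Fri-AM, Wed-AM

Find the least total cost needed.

7

Choose Kai and Zane: together they cover Tue-PM, Tue-AM, Fri-AM, Thu-AM, Wed-AM — every shift.
Total cost: 3 + 4 = 7.
No cover costs less than 7.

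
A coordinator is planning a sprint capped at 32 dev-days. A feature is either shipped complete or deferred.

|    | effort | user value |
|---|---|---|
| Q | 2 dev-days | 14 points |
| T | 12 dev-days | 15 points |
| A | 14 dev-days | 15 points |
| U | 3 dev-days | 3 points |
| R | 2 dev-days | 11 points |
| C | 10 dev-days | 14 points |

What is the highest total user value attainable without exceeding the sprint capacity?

57

Treat it as a binary knapsack problem.
Allowing fractional choices, the relaxed optimum would be about 60.4, but features are indivisible.
Q + A + U + R + C: effort 2 + 14 + 3 + 2 + 10 = 31 ≤ 32, user value 14 + 15 + 3 + 11 + 14 = 57.
Q + T + U + R + C: effort 2 + 12 + 3 + 2 + 10 = 29 ≤ 32, user value 14 + 15 + 3 + 11 + 14 = 57.
Q + T + A + R: effort 2 + 12 + 14 + 2 = 30 ≤ 32, user value 14 + 15 + 15 + 11 = 55.
The maximum user value is 57; one optimal choice is Q, T, U, R, and C.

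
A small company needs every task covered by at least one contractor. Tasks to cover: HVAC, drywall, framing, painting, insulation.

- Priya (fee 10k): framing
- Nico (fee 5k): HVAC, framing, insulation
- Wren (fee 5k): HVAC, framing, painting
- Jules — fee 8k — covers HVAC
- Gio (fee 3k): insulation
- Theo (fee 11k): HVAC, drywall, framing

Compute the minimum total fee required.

The greedy cost-per-new-task heuristic would pick Nico, Wren, and Theo for 21, but a cheaper cover exists.
Choose Wren, Gio, and Theo: together they cover HVAC, drywall, framing, painting, insulation — every task.
Total fee: 5 + 3 + 11 = 19.
No cover costs less than 19.

19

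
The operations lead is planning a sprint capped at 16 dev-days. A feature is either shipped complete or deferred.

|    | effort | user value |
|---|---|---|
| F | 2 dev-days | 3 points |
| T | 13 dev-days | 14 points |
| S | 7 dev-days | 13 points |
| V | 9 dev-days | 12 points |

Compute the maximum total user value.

Take S and V: effort 7 + 9 = 16 ≤ 16, user value 13 + 12 = 25.
No other feasible combination does better.

25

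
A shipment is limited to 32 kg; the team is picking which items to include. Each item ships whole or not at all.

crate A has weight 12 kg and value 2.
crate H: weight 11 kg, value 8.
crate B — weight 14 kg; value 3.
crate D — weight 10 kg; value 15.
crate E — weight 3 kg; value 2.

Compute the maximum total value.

Treat it as a binary knapsack problem.
Take crate H, crate D, and crate E: weight 11 + 10 + 3 = 24 ≤ 32, value 8 + 15 + 2 = 25.
No other feasible combination does better.

25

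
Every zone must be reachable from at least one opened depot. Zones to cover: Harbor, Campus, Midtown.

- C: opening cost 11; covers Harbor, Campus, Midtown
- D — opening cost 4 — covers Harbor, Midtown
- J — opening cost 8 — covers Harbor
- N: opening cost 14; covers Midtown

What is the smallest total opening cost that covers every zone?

11

The greedy cost-per-new-zone heuristic would pick D and C for 15, but a cheaper cover exists.
C alone covers Harbor, Campus, Midtown — every zone.
Total opening cost: 11.
No cover costs less than 11.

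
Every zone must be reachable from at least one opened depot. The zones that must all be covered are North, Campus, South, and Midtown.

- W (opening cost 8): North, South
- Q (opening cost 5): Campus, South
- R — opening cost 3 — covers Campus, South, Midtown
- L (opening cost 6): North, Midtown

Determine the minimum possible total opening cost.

9

Choose R and L: together they cover North, Campus, South, Midtown — every zone.
Total opening cost: 3 + 6 = 9.
No cover costs less than 9.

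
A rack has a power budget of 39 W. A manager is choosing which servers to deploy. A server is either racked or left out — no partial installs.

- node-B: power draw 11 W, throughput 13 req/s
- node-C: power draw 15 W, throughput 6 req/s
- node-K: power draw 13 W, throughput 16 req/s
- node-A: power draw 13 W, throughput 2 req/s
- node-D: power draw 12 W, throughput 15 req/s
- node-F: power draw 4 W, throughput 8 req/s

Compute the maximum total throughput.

44

node-B + node-K + node-D: power draw 11 + 13 + 12 = 36 ≤ 39, throughput 13 + 16 + 15 = 44.
node-B + node-K + node-F: power draw 11 + 13 + 4 = 28 ≤ 39, throughput 13 + 16 + 8 = 37.
node-K + node-D + node-F: power draw 13 + 12 + 4 = 29 ≤ 39, throughput 16 + 15 + 8 = 39.
Best is node-B, node-K, and node-D with total throughput 44.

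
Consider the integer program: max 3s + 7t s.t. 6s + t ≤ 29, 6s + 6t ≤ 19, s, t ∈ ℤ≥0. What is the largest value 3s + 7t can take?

Relaxing integrality, the LP optimum is 22.17 at (s,t) = (0, 3.17), which is not an integer point.
(s,t)=(0,3): 6·0+1·3=3≤29, 6·0+6·3=18≤19, objective 21.
(s,t)=(1,2): 6·1+1·2=8≤29, 6·1+6·2=18≤19, objective 17.
The best lattice point is (0,3), giving 21.

21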